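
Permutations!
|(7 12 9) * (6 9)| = |(6 9 7 12)| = 4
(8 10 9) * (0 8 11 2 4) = (0 8 10 9 11 2 4) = [8, 1, 4, 3, 0, 5, 6, 7, 10, 11, 9, 2]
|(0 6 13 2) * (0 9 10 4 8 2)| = |(0 6 13)(2 9 10 4 8)| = 15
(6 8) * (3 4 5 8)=[0, 1, 2, 4, 5, 8, 3, 7, 6]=(3 4 5 8 6)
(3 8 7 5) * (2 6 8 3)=(2 6 8 7 5)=[0, 1, 6, 3, 4, 2, 8, 5, 7]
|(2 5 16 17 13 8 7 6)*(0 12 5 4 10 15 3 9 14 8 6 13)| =55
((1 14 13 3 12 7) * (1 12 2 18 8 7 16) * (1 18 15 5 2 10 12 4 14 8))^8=((1 8 7 4 14 13 3 10 12 16 18)(2 15 5))^8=(1 12 13 7 18 10 14 8 16 3 4)(2 5 15)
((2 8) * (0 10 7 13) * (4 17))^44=(17)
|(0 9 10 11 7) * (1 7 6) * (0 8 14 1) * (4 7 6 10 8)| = |(0 9 8 14 1 6)(4 7)(10 11)| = 6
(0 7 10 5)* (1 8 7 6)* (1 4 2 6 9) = (0 9 1 8 7 10 5)(2 6 4) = [9, 8, 6, 3, 2, 0, 4, 10, 7, 1, 5]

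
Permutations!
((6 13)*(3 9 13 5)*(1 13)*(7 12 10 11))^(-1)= ((1 13 6 5 3 9)(7 12 10 11))^(-1)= (1 9 3 5 6 13)(7 11 10 12)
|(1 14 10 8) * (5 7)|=|(1 14 10 8)(5 7)|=4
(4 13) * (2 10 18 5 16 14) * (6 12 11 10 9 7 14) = (2 9 7 14)(4 13)(5 16 6 12 11 10 18) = [0, 1, 9, 3, 13, 16, 12, 14, 8, 7, 18, 10, 11, 4, 2, 15, 6, 17, 5]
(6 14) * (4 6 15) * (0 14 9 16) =[14, 1, 2, 3, 6, 5, 9, 7, 8, 16, 10, 11, 12, 13, 15, 4, 0] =(0 14 15 4 6 9 16)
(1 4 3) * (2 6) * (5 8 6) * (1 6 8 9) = (1 4 3 6 2 5 9) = [0, 4, 5, 6, 3, 9, 2, 7, 8, 1]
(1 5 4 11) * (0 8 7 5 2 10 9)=[8, 2, 10, 3, 11, 4, 6, 5, 7, 0, 9, 1]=(0 8 7 5 4 11 1 2 10 9)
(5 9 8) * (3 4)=(3 4)(5 9 8)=[0, 1, 2, 4, 3, 9, 6, 7, 5, 8]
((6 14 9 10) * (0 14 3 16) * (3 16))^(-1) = ((0 14 9 10 6 16))^(-1) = (0 16 6 10 9 14)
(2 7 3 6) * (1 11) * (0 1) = [1, 11, 7, 6, 4, 5, 2, 3, 8, 9, 10, 0] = (0 1 11)(2 7 3 6)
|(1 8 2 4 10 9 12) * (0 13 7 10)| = 10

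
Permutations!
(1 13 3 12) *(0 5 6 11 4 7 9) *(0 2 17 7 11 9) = (0 5 6 9 2 17 7)(1 13 3 12)(4 11) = [5, 13, 17, 12, 11, 6, 9, 0, 8, 2, 10, 4, 1, 3, 14, 15, 16, 7]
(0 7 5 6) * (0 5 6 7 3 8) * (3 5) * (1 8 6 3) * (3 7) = (0 5 3 6 1 8) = [5, 8, 2, 6, 4, 3, 1, 7, 0]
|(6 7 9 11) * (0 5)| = 4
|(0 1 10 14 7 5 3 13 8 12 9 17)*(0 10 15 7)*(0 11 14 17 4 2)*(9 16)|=26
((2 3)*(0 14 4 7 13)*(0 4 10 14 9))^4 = ((0 9)(2 3)(4 7 13)(10 14))^4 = (14)(4 7 13)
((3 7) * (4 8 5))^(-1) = ((3 7)(4 8 5))^(-1) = (3 7)(4 5 8)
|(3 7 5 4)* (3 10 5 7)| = 3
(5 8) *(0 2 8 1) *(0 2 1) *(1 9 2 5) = [9, 5, 8, 3, 4, 0, 6, 7, 1, 2] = (0 9 2 8 1 5)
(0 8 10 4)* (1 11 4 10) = [8, 11, 2, 3, 0, 5, 6, 7, 1, 9, 10, 4] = (0 8 1 11 4)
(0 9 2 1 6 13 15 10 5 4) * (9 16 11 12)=(0 16 11 12 9 2 1 6 13 15 10 5 4)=[16, 6, 1, 3, 0, 4, 13, 7, 8, 2, 5, 12, 9, 15, 14, 10, 11]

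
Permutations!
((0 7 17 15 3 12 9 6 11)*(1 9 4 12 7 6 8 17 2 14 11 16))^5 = (0 8 2 16 15 11 9 7 6 17 14 1 3)(4 12) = ((0 6 16 1 9 8 17 15 3 7 2 14 11)(4 12))^5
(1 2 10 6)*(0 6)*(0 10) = [6, 2, 0, 3, 4, 5, 1, 7, 8, 9, 10] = (10)(0 6 1 2)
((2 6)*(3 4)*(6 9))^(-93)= ((2 9 6)(3 4))^(-93)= (9)(3 4)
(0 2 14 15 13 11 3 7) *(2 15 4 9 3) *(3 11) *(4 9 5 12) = (0 15 13 3 7)(2 14 9 11)(4 5 12) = [15, 1, 14, 7, 5, 12, 6, 0, 8, 11, 10, 2, 4, 3, 9, 13]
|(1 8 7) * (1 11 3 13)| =6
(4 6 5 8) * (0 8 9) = (0 8 4 6 5 9) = [8, 1, 2, 3, 6, 9, 5, 7, 4, 0]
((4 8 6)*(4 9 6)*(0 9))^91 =(0 9 6)(4 8)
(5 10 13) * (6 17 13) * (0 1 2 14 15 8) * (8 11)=(0 1 2 14 15 11 8)(5 10 6 17 13)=[1, 2, 14, 3, 4, 10, 17, 7, 0, 9, 6, 8, 12, 5, 15, 11, 16, 13]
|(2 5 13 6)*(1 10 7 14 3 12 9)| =|(1 10 7 14 3 12 9)(2 5 13 6)| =28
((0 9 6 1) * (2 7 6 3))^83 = (0 1 6 7 2 3 9)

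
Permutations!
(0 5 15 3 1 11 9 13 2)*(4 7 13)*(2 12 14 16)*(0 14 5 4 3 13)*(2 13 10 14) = (0 4 7)(1 11 9 3)(5 15 10 14 16 13 12) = [4, 11, 2, 1, 7, 15, 6, 0, 8, 3, 14, 9, 5, 12, 16, 10, 13]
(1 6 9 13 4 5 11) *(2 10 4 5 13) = (1 6 9 2 10 4 13 5 11) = [0, 6, 10, 3, 13, 11, 9, 7, 8, 2, 4, 1, 12, 5]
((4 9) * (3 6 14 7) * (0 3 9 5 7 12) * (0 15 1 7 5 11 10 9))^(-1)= (0 7 1 15 12 14 6 3)(4 9 10 11)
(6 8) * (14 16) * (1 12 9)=(1 12 9)(6 8)(14 16)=[0, 12, 2, 3, 4, 5, 8, 7, 6, 1, 10, 11, 9, 13, 16, 15, 14]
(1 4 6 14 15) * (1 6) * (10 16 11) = (1 4)(6 14 15)(10 16 11) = [0, 4, 2, 3, 1, 5, 14, 7, 8, 9, 16, 10, 12, 13, 15, 6, 11]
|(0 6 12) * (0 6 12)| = 3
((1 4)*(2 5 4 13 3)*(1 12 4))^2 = ((1 13 3 2 5)(4 12))^2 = (1 3 5 13 2)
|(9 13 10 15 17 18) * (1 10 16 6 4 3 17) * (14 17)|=9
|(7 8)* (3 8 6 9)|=5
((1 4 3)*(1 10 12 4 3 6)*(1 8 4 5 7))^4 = ((1 3 10 12 5 7)(4 6 8))^4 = (1 5 10)(3 7 12)(4 6 8)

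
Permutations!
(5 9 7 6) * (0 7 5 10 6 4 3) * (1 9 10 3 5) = (0 7 4 5 10 6 3)(1 9) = [7, 9, 2, 0, 5, 10, 3, 4, 8, 1, 6]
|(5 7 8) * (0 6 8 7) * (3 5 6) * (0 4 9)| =10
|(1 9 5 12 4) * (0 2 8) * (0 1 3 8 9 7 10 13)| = |(0 2 9 5 12 4 3 8 1 7 10 13)| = 12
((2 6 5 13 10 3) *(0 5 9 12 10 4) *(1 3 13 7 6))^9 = ((0 5 7 6 9 12 10 13 4)(1 3 2))^9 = (13)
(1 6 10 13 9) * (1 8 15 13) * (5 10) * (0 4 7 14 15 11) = (0 4 7 14 15 13 9 8 11)(1 6 5 10) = [4, 6, 2, 3, 7, 10, 5, 14, 11, 8, 1, 0, 12, 9, 15, 13]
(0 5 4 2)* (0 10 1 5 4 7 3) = (0 4 2 10 1 5 7 3) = [4, 5, 10, 0, 2, 7, 6, 3, 8, 9, 1]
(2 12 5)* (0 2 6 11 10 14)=(0 2 12 5 6 11 10 14)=[2, 1, 12, 3, 4, 6, 11, 7, 8, 9, 14, 10, 5, 13, 0]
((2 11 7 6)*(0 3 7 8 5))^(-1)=(0 5 8 11 2 6 7 3)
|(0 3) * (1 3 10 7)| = 5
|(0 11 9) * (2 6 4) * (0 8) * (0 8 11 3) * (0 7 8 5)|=|(0 3 7 8 5)(2 6 4)(9 11)|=30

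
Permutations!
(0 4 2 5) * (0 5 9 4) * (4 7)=[0, 1, 9, 3, 2, 5, 6, 4, 8, 7]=(2 9 7 4)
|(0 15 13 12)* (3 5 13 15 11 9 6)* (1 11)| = 9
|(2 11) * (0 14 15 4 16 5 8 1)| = 8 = |(0 14 15 4 16 5 8 1)(2 11)|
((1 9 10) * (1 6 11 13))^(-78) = (13)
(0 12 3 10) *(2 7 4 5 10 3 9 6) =(0 12 9 6 2 7 4 5 10) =[12, 1, 7, 3, 5, 10, 2, 4, 8, 6, 0, 11, 9]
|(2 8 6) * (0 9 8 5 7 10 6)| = 15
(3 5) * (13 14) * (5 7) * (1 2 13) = (1 2 13 14)(3 7 5) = [0, 2, 13, 7, 4, 3, 6, 5, 8, 9, 10, 11, 12, 14, 1]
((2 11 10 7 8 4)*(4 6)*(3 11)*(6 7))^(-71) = ((2 3 11 10 6 4)(7 8))^(-71) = (2 3 11 10 6 4)(7 8)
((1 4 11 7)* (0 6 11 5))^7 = ((0 6 11 7 1 4 5))^7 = (11)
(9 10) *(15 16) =(9 10)(15 16) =[0, 1, 2, 3, 4, 5, 6, 7, 8, 10, 9, 11, 12, 13, 14, 16, 15]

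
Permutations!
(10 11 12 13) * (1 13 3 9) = (1 13 10 11 12 3 9) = [0, 13, 2, 9, 4, 5, 6, 7, 8, 1, 11, 12, 3, 10]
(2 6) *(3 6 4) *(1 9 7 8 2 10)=(1 9 7 8 2 4 3 6 10)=[0, 9, 4, 6, 3, 5, 10, 8, 2, 7, 1]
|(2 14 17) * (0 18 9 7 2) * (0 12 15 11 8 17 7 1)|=60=|(0 18 9 1)(2 14 7)(8 17 12 15 11)|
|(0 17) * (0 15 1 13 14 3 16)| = 8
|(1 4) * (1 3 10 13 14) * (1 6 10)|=|(1 4 3)(6 10 13 14)|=12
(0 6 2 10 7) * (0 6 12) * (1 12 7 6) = (0 7 1 12)(2 10 6) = [7, 12, 10, 3, 4, 5, 2, 1, 8, 9, 6, 11, 0]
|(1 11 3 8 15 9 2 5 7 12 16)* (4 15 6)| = 13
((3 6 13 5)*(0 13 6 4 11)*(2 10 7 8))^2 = ((0 13 5 3 4 11)(2 10 7 8))^2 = (0 5 4)(2 7)(3 11 13)(8 10)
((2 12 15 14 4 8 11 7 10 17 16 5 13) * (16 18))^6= ((2 12 15 14 4 8 11 7 10 17 18 16 5 13))^6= (2 11 5 4 18 15 10)(7 13 8 16 14 17 12)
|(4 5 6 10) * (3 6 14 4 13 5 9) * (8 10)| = |(3 6 8 10 13 5 14 4 9)| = 9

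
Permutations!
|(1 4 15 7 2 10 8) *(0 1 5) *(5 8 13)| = |(0 1 4 15 7 2 10 13 5)| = 9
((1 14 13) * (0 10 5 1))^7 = ((0 10 5 1 14 13))^7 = (0 10 5 1 14 13)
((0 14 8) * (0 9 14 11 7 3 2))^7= ((0 11 7 3 2)(8 9 14))^7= (0 7 2 11 3)(8 9 14)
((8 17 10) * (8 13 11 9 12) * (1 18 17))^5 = ((1 18 17 10 13 11 9 12 8))^5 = (1 11 18 9 17 12 10 8 13)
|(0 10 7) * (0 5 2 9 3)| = |(0 10 7 5 2 9 3)| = 7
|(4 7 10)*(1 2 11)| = |(1 2 11)(4 7 10)| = 3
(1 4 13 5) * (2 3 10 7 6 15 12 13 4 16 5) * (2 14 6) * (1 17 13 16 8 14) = (1 8 14 6 15 12 16 5 17 13)(2 3 10 7) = [0, 8, 3, 10, 4, 17, 15, 2, 14, 9, 7, 11, 16, 1, 6, 12, 5, 13]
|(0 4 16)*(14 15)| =6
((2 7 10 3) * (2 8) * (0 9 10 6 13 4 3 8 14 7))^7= (0 10 2 9 8)(3 14 7 6 13 4)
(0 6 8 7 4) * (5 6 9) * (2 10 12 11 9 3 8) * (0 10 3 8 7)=(0 8)(2 3 7 4 10 12 11 9 5 6)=[8, 1, 3, 7, 10, 6, 2, 4, 0, 5, 12, 9, 11]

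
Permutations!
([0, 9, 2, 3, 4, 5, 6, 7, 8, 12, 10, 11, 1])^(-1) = (1 12 9)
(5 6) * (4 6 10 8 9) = (4 6 5 10 8 9) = [0, 1, 2, 3, 6, 10, 5, 7, 9, 4, 8]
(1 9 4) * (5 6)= [0, 9, 2, 3, 1, 6, 5, 7, 8, 4]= (1 9 4)(5 6)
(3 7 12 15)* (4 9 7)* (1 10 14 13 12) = (1 10 14 13 12 15 3 4 9 7) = [0, 10, 2, 4, 9, 5, 6, 1, 8, 7, 14, 11, 15, 12, 13, 3]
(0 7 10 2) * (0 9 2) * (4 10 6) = (0 7 6 4 10)(2 9) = [7, 1, 9, 3, 10, 5, 4, 6, 8, 2, 0]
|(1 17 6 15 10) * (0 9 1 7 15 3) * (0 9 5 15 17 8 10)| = |(0 5 15)(1 8 10 7 17 6 3 9)| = 24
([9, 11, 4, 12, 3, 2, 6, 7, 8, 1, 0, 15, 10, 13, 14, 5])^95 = [4, 12, 1, 15, 11, 9, 6, 7, 8, 3, 2, 10, 5, 13, 14, 0]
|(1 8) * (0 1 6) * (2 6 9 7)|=|(0 1 8 9 7 2 6)|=7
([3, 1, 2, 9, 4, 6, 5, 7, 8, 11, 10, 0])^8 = [0, 1, 2, 3, 4, 5, 6, 7, 8, 9, 10, 11]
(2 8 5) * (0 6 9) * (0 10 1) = (0 6 9 10 1)(2 8 5) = [6, 0, 8, 3, 4, 2, 9, 7, 5, 10, 1]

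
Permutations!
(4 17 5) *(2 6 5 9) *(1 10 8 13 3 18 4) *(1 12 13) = (1 10 8)(2 6 5 12 13 3 18 4 17 9) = [0, 10, 6, 18, 17, 12, 5, 7, 1, 2, 8, 11, 13, 3, 14, 15, 16, 9, 4]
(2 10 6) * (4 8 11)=(2 10 6)(4 8 11)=[0, 1, 10, 3, 8, 5, 2, 7, 11, 9, 6, 4]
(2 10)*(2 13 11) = (2 10 13 11) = [0, 1, 10, 3, 4, 5, 6, 7, 8, 9, 13, 2, 12, 11]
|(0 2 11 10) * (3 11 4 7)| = 7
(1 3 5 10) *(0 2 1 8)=(0 2 1 3 5 10 8)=[2, 3, 1, 5, 4, 10, 6, 7, 0, 9, 8]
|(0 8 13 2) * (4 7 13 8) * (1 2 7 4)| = 6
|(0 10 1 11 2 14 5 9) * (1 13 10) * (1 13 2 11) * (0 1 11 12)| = 10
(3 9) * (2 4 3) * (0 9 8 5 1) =(0 9 2 4 3 8 5 1) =[9, 0, 4, 8, 3, 1, 6, 7, 5, 2]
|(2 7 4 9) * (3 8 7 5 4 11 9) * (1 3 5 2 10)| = 14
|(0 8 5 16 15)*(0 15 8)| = 3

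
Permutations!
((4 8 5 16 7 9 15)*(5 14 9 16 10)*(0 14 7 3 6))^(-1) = ((0 14 9 15 4 8 7 16 3 6)(5 10))^(-1) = (0 6 3 16 7 8 4 15 9 14)(5 10)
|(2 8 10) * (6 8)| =|(2 6 8 10)| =4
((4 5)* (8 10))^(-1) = (4 5)(8 10)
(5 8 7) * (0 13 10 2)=(0 13 10 2)(5 8 7)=[13, 1, 0, 3, 4, 8, 6, 5, 7, 9, 2, 11, 12, 10]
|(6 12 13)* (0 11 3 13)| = |(0 11 3 13 6 12)| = 6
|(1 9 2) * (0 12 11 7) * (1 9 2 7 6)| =|(0 12 11 6 1 2 9 7)| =8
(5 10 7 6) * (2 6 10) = [0, 1, 6, 3, 4, 2, 5, 10, 8, 9, 7] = (2 6 5)(7 10)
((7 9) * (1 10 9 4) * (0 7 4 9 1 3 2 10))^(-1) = (0 1 10 2 3 4 9 7)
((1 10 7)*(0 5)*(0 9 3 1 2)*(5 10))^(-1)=(0 2 7 10)(1 3 9 5)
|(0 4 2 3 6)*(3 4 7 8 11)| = 6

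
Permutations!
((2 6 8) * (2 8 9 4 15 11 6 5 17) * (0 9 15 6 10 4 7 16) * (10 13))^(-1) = (0 16 7 9)(2 17 5)(4 10 13 11 15 6)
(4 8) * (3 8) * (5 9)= (3 8 4)(5 9)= [0, 1, 2, 8, 3, 9, 6, 7, 4, 5]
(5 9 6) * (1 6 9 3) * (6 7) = (9)(1 7 6 5 3) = [0, 7, 2, 1, 4, 3, 5, 6, 8, 9]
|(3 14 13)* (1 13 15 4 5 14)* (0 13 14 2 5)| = |(0 13 3 1 14 15 4)(2 5)| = 14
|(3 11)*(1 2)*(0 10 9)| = 6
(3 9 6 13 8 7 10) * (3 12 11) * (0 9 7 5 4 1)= [9, 0, 2, 7, 1, 4, 13, 10, 5, 6, 12, 3, 11, 8]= (0 9 6 13 8 5 4 1)(3 7 10 12 11)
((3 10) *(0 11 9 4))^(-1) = (0 4 9 11)(3 10)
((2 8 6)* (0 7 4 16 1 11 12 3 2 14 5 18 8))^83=((0 7 4 16 1 11 12 3 2)(5 18 8 6 14))^83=(0 4 1 12 2 7 16 11 3)(5 6 18 14 8)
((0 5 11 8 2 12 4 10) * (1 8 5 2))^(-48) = (0 12 10 2 4)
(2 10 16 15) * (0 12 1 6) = (0 12 1 6)(2 10 16 15) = [12, 6, 10, 3, 4, 5, 0, 7, 8, 9, 16, 11, 1, 13, 14, 2, 15]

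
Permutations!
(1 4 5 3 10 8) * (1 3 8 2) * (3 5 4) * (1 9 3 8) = [0, 8, 9, 10, 4, 1, 6, 7, 5, 3, 2] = (1 8 5)(2 9 3 10)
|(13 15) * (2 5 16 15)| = |(2 5 16 15 13)| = 5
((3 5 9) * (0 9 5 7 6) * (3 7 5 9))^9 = (0 9)(3 7)(5 6)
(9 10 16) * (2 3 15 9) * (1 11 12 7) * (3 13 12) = (1 11 3 15 9 10 16 2 13 12 7) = [0, 11, 13, 15, 4, 5, 6, 1, 8, 10, 16, 3, 7, 12, 14, 9, 2]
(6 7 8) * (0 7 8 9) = (0 7 9)(6 8) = [7, 1, 2, 3, 4, 5, 8, 9, 6, 0]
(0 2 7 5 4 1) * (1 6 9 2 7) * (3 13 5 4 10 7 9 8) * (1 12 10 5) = (0 9 2 12 10 7 4 6 8 3 13 1) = [9, 0, 12, 13, 6, 5, 8, 4, 3, 2, 7, 11, 10, 1]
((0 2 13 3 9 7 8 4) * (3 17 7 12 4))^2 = (0 13 7 3 12)(2 17 8 9 4) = ((0 2 13 17 7 8 3 9 12 4))^2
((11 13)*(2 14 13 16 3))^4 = ((2 14 13 11 16 3))^4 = (2 16 13)(3 11 14)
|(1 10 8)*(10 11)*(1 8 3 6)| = 5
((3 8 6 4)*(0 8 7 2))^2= (0 6 3 2 8 4 7)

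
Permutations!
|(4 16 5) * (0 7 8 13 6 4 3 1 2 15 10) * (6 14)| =14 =|(0 7 8 13 14 6 4 16 5 3 1 2 15 10)|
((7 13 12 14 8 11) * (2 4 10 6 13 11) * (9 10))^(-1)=((2 4 9 10 6 13 12 14 8)(7 11))^(-1)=(2 8 14 12 13 6 10 9 4)(7 11)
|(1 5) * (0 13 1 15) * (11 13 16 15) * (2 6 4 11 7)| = 24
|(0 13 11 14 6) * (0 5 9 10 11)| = 6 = |(0 13)(5 9 10 11 14 6)|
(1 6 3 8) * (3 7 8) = (1 6 7 8) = [0, 6, 2, 3, 4, 5, 7, 8, 1]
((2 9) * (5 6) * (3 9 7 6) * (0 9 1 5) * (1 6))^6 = ((0 9 2 7 1 5 3 6))^6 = (0 3 1 2)(5 7 9 6)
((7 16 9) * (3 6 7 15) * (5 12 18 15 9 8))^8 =(3 15 18 12 5 8 16 7 6)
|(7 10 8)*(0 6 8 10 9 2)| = |(10)(0 6 8 7 9 2)| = 6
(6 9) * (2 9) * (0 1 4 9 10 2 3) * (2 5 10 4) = (0 1 2 4 9 6 3)(5 10) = [1, 2, 4, 0, 9, 10, 3, 7, 8, 6, 5]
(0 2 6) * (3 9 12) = (0 2 6)(3 9 12) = [2, 1, 6, 9, 4, 5, 0, 7, 8, 12, 10, 11, 3]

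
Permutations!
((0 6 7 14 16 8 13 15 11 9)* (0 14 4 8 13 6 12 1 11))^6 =(0 16 11)(1 15 14)(4 6)(7 8)(9 12 13)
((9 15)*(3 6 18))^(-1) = ((3 6 18)(9 15))^(-1) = (3 18 6)(9 15)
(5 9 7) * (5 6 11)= (5 9 7 6 11)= [0, 1, 2, 3, 4, 9, 11, 6, 8, 7, 10, 5]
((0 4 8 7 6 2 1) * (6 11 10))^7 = ((0 4 8 7 11 10 6 2 1))^7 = (0 2 10 7 4 1 6 11 8)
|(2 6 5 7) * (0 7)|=|(0 7 2 6 5)|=5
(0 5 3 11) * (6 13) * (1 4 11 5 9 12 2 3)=(0 9 12 2 3 5 1 4 11)(6 13)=[9, 4, 3, 5, 11, 1, 13, 7, 8, 12, 10, 0, 2, 6]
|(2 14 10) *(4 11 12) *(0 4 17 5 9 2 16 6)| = |(0 4 11 12 17 5 9 2 14 10 16 6)| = 12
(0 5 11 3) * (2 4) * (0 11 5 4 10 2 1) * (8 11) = (0 4 1)(2 10)(3 8 11) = [4, 0, 10, 8, 1, 5, 6, 7, 11, 9, 2, 3]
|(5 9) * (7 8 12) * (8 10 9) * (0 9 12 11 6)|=6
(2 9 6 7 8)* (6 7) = (2 9 7 8) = [0, 1, 9, 3, 4, 5, 6, 8, 2, 7]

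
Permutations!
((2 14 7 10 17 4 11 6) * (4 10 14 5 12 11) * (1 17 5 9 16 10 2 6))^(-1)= ((1 17 2 9 16 10 5 12 11)(7 14))^(-1)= (1 11 12 5 10 16 9 2 17)(7 14)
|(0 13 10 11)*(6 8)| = 4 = |(0 13 10 11)(6 8)|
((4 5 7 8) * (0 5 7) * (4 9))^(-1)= (0 5)(4 9 8 7)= ((0 5)(4 7 8 9))^(-1)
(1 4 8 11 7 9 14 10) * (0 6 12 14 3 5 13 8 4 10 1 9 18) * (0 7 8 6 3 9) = (0 3 5 13 6 12 14 1 10)(7 18)(8 11) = [3, 10, 2, 5, 4, 13, 12, 18, 11, 9, 0, 8, 14, 6, 1, 15, 16, 17, 7]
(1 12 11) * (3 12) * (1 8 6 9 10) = (1 3 12 11 8 6 9 10) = [0, 3, 2, 12, 4, 5, 9, 7, 6, 10, 1, 8, 11]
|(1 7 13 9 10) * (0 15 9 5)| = 8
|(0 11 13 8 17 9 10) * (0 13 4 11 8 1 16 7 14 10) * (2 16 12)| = |(0 8 17 9)(1 12 2 16 7 14 10 13)(4 11)| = 8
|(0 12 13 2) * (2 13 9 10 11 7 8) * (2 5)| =|(13)(0 12 9 10 11 7 8 5 2)| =9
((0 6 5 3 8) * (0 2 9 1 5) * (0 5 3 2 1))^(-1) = (0 9 2 5 6)(1 8 3)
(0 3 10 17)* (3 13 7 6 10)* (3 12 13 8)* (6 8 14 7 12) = (0 14 7 8 3 6 10 17)(12 13) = [14, 1, 2, 6, 4, 5, 10, 8, 3, 9, 17, 11, 13, 12, 7, 15, 16, 0]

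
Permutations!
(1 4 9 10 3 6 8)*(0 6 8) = [6, 4, 2, 8, 9, 5, 0, 7, 1, 10, 3] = (0 6)(1 4 9 10 3 8)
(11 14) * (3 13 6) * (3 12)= (3 13 6 12)(11 14)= [0, 1, 2, 13, 4, 5, 12, 7, 8, 9, 10, 14, 3, 6, 11]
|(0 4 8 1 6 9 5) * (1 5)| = 12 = |(0 4 8 5)(1 6 9)|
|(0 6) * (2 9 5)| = |(0 6)(2 9 5)| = 6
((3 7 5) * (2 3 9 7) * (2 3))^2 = ((5 9 7))^2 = (5 7 9)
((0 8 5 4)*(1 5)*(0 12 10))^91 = (12)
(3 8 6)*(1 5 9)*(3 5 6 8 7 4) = (1 6 5 9)(3 7 4) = [0, 6, 2, 7, 3, 9, 5, 4, 8, 1]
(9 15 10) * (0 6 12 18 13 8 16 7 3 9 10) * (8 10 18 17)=[6, 1, 2, 9, 4, 5, 12, 3, 16, 15, 18, 11, 17, 10, 14, 0, 7, 8, 13]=(0 6 12 17 8 16 7 3 9 15)(10 18 13)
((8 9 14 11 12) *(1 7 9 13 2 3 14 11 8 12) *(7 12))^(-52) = ((1 12 7 9 11)(2 3 14 8 13))^(-52) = (1 9 12 11 7)(2 8 3 13 14)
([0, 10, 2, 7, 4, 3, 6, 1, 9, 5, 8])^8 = [0, 10, 2, 7, 4, 3, 6, 1, 9, 5, 8]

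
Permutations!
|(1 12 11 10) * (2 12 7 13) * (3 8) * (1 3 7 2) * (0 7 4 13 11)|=11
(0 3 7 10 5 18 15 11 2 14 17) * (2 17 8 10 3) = (0 2 14 8 10 5 18 15 11 17)(3 7) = [2, 1, 14, 7, 4, 18, 6, 3, 10, 9, 5, 17, 12, 13, 8, 11, 16, 0, 15]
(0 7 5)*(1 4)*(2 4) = (0 7 5)(1 2 4) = [7, 2, 4, 3, 1, 0, 6, 5]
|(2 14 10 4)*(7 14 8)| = 6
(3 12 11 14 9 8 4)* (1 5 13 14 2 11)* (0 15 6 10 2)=(0 15 6 10 2 11)(1 5 13 14 9 8 4 3 12)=[15, 5, 11, 12, 3, 13, 10, 7, 4, 8, 2, 0, 1, 14, 9, 6]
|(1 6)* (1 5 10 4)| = 5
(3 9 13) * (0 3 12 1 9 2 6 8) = (0 3 2 6 8)(1 9 13 12) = [3, 9, 6, 2, 4, 5, 8, 7, 0, 13, 10, 11, 1, 12]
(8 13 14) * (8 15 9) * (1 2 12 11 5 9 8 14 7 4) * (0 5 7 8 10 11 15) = [5, 2, 12, 3, 1, 9, 6, 4, 13, 14, 11, 7, 15, 8, 0, 10] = (0 5 9 14)(1 2 12 15 10 11 7 4)(8 13)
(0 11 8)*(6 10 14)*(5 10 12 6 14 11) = [5, 1, 2, 3, 4, 10, 12, 7, 0, 9, 11, 8, 6, 13, 14] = (14)(0 5 10 11 8)(6 12)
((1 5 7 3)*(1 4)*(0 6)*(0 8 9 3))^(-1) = (0 7 5 1 4 3 9 8 6)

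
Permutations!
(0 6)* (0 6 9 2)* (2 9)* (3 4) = (9)(0 2)(3 4) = [2, 1, 0, 4, 3, 5, 6, 7, 8, 9]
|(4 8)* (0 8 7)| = |(0 8 4 7)| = 4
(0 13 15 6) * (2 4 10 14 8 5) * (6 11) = (0 13 15 11 6)(2 4 10 14 8 5) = [13, 1, 4, 3, 10, 2, 0, 7, 5, 9, 14, 6, 12, 15, 8, 11]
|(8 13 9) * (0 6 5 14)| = 12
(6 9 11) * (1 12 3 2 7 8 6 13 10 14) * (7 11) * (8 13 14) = (1 12 3 2 11 14)(6 9 7 13 10 8) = [0, 12, 11, 2, 4, 5, 9, 13, 6, 7, 8, 14, 3, 10, 1]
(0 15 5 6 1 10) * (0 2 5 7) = (0 15 7)(1 10 2 5 6) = [15, 10, 5, 3, 4, 6, 1, 0, 8, 9, 2, 11, 12, 13, 14, 7]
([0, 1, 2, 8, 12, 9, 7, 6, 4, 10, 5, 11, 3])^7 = (3 12 4 8)(5 9 10)(6 7)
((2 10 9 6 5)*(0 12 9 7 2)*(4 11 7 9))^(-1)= (0 5 6 9 10 2 7 11 4 12)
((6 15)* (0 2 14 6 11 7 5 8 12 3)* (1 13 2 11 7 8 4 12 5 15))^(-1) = ((0 11 8 5 4 12 3)(1 13 2 14 6)(7 15))^(-1) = (0 3 12 4 5 8 11)(1 6 14 2 13)(7 15)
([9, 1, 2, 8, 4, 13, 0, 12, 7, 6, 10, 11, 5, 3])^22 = [9, 1, 2, 5, 4, 7, 0, 3, 13, 6, 10, 11, 8, 12]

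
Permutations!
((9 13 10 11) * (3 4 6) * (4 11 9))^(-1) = (3 6 4 11)(9 10 13)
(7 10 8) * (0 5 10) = [5, 1, 2, 3, 4, 10, 6, 0, 7, 9, 8] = (0 5 10 8 7)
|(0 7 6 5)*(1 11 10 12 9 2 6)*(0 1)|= 8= |(0 7)(1 11 10 12 9 2 6 5)|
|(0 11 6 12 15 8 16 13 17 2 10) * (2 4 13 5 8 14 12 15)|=24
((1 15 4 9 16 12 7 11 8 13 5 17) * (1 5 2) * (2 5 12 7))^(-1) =((1 15 4 9 16 7 11 8 13 5 17 12 2))^(-1) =(1 2 12 17 5 13 8 11 7 16 9 4 15)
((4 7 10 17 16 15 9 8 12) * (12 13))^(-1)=((4 7 10 17 16 15 9 8 13 12))^(-1)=(4 12 13 8 9 15 16 17 10 7)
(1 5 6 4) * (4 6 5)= (6)(1 4)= [0, 4, 2, 3, 1, 5, 6]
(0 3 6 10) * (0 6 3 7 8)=(0 7 8)(6 10)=[7, 1, 2, 3, 4, 5, 10, 8, 0, 9, 6]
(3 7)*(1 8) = (1 8)(3 7) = [0, 8, 2, 7, 4, 5, 6, 3, 1]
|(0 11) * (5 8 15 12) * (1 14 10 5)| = 14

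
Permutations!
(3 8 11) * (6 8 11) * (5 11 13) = [0, 1, 2, 13, 4, 11, 8, 7, 6, 9, 10, 3, 12, 5] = (3 13 5 11)(6 8)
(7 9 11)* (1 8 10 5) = (1 8 10 5)(7 9 11) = [0, 8, 2, 3, 4, 1, 6, 9, 10, 11, 5, 7]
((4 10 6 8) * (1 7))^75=(1 7)(4 8 6 10)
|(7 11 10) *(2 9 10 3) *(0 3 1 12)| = |(0 3 2 9 10 7 11 1 12)| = 9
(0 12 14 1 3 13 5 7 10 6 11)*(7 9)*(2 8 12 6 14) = (0 6 11)(1 3 13 5 9 7 10 14)(2 8 12) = [6, 3, 8, 13, 4, 9, 11, 10, 12, 7, 14, 0, 2, 5, 1]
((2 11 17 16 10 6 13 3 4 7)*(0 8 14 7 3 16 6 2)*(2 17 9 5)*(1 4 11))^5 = (17)(0 8 14 7)(1 5 11 4 2 9 3)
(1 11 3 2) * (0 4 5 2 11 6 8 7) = (0 4 5 2 1 6 8 7)(3 11) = [4, 6, 1, 11, 5, 2, 8, 0, 7, 9, 10, 3]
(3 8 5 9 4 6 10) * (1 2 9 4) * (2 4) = (1 4 6 10 3 8 5 2 9) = [0, 4, 9, 8, 6, 2, 10, 7, 5, 1, 3]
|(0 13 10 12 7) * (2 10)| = |(0 13 2 10 12 7)| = 6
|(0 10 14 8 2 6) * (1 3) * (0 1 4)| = 9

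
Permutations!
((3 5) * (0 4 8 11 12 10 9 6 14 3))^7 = (0 6 11 5 9 8 3 10 4 14 12)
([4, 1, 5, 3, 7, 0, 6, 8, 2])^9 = [8, 1, 4, 3, 2, 7, 6, 5, 0]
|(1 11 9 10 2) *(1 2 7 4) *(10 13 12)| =|(1 11 9 13 12 10 7 4)| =8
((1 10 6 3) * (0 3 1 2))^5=(0 2 3)(1 6 10)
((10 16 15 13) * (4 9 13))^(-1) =((4 9 13 10 16 15))^(-1) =(4 15 16 10 13 9)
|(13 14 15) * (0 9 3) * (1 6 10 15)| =6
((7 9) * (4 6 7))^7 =(4 9 7 6) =((4 6 7 9))^7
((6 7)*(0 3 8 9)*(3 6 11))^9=((0 6 7 11 3 8 9))^9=(0 7 3 9 6 11 8)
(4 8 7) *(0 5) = (0 5)(4 8 7) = [5, 1, 2, 3, 8, 0, 6, 4, 7]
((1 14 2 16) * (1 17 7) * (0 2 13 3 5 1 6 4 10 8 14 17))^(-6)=((0 2 16)(1 17 7 6 4 10 8 14 13 3 5))^(-6)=(1 10 5 4 3 6 13 7 14 17 8)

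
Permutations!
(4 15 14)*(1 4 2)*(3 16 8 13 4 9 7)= [0, 9, 1, 16, 15, 5, 6, 3, 13, 7, 10, 11, 12, 4, 2, 14, 8]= (1 9 7 3 16 8 13 4 15 14 2)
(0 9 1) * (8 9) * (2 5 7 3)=(0 8 9 1)(2 5 7 3)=[8, 0, 5, 2, 4, 7, 6, 3, 9, 1]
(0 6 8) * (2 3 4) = [6, 1, 3, 4, 2, 5, 8, 7, 0] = (0 6 8)(2 3 4)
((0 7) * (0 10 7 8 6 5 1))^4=(10)(0 1 5 6 8)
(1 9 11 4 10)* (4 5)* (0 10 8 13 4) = (0 10 1 9 11 5)(4 8 13) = [10, 9, 2, 3, 8, 0, 6, 7, 13, 11, 1, 5, 12, 4]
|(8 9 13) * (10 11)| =6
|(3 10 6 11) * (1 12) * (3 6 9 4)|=|(1 12)(3 10 9 4)(6 11)|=4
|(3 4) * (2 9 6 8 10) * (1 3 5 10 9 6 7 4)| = |(1 3)(2 6 8 9 7 4 5 10)| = 8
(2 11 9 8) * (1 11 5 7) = (1 11 9 8 2 5 7) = [0, 11, 5, 3, 4, 7, 6, 1, 2, 8, 10, 9]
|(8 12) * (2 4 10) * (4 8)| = 5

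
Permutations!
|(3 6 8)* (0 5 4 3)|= |(0 5 4 3 6 8)|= 6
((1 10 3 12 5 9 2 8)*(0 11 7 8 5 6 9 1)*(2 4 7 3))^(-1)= ((0 11 3 12 6 9 4 7 8)(1 10 2 5))^(-1)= (0 8 7 4 9 6 12 3 11)(1 5 2 10)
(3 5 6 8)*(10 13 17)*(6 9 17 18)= (3 5 9 17 10 13 18 6 8)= [0, 1, 2, 5, 4, 9, 8, 7, 3, 17, 13, 11, 12, 18, 14, 15, 16, 10, 6]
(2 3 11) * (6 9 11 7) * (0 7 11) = (0 7 6 9)(2 3 11) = [7, 1, 3, 11, 4, 5, 9, 6, 8, 0, 10, 2]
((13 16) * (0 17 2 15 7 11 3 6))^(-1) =(0 6 3 11 7 15 2 17)(13 16)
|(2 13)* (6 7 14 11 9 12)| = |(2 13)(6 7 14 11 9 12)| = 6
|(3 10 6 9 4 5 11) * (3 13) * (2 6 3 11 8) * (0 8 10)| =18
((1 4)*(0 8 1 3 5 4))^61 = (0 8 1)(3 5 4)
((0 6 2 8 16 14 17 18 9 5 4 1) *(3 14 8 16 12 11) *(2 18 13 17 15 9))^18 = ((0 6 18 2 16 8 12 11 3 14 15 9 5 4 1)(13 17))^18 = (0 2 12 14 5)(1 18 8 3 9)(4 6 16 11 15)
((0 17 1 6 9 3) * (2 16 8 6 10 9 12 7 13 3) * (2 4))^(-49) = ((0 17 1 10 9 4 2 16 8 6 12 7 13 3))^(-49) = (0 16)(1 6)(2 3)(4 13)(7 9)(8 17)(10 12)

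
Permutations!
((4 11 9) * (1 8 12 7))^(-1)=((1 8 12 7)(4 11 9))^(-1)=(1 7 12 8)(4 9 11)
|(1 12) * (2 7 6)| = |(1 12)(2 7 6)| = 6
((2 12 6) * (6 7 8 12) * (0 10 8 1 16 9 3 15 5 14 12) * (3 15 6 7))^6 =((0 10 8)(1 16 9 15 5 14 12 3 6 2 7))^6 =(1 12 16 3 9 6 15 2 5 7 14)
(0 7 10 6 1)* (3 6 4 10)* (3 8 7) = (0 3 6 1)(4 10)(7 8) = [3, 0, 2, 6, 10, 5, 1, 8, 7, 9, 4]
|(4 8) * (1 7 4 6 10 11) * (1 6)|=12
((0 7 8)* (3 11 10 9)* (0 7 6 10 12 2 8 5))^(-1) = (0 5 7 8 2 12 11 3 9 10 6) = ((0 6 10 9 3 11 12 2 8 7 5))^(-1)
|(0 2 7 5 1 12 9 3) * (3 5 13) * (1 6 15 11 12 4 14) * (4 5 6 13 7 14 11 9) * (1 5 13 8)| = 24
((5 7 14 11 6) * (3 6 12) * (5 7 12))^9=((3 6 7 14 11 5 12))^9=(3 7 11 12 6 14 5)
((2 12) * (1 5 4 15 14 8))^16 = ((1 5 4 15 14 8)(2 12))^16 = (1 14 4)(5 8 15)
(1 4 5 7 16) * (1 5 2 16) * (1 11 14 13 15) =(1 4 2 16 5 7 11 14 13 15) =[0, 4, 16, 3, 2, 7, 6, 11, 8, 9, 10, 14, 12, 15, 13, 1, 5]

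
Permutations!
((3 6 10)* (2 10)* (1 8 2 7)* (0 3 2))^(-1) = (0 8 1 7 6 3)(2 10)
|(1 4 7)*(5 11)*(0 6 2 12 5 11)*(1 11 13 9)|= 30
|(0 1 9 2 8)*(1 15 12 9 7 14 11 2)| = 10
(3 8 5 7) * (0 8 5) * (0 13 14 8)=(3 5 7)(8 13 14)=[0, 1, 2, 5, 4, 7, 6, 3, 13, 9, 10, 11, 12, 14, 8]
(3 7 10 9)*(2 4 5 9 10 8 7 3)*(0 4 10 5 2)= (0 4 2 10 5 9)(7 8)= [4, 1, 10, 3, 2, 9, 6, 8, 7, 0, 5]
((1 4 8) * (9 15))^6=((1 4 8)(9 15))^6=(15)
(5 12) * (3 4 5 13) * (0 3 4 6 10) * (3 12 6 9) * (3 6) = [12, 1, 2, 9, 5, 3, 10, 7, 8, 6, 0, 11, 13, 4] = (0 12 13 4 5 3 9 6 10)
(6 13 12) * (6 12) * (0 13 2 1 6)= (0 13)(1 6 2)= [13, 6, 1, 3, 4, 5, 2, 7, 8, 9, 10, 11, 12, 0]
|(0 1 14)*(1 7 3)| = 5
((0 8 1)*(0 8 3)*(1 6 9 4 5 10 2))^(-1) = ((0 3)(1 8 6 9 4 5 10 2))^(-1) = (0 3)(1 2 10 5 4 9 6 8)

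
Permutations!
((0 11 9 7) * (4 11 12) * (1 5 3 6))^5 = ((0 12 4 11 9 7)(1 5 3 6))^5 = (0 7 9 11 4 12)(1 5 3 6)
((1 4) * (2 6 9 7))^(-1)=((1 4)(2 6 9 7))^(-1)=(1 4)(2 7 9 6)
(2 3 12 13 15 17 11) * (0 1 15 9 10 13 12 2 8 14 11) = (0 1 15 17)(2 3)(8 14 11)(9 10 13) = [1, 15, 3, 2, 4, 5, 6, 7, 14, 10, 13, 8, 12, 9, 11, 17, 16, 0]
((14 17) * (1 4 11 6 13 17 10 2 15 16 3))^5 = (1 17 16 6 2 4 14 3 13 15 11 10)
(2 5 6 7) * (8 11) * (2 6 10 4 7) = [0, 1, 5, 3, 7, 10, 2, 6, 11, 9, 4, 8] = (2 5 10 4 7 6)(8 11)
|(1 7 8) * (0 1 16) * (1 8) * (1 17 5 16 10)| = |(0 8 10 1 7 17 5 16)| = 8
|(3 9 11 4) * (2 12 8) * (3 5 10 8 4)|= 6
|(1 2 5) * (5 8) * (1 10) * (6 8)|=6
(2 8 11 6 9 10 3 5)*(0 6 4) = [6, 1, 8, 5, 0, 2, 9, 7, 11, 10, 3, 4] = (0 6 9 10 3 5 2 8 11 4)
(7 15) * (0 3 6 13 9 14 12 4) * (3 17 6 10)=(0 17 6 13 9 14 12 4)(3 10)(7 15)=[17, 1, 2, 10, 0, 5, 13, 15, 8, 14, 3, 11, 4, 9, 12, 7, 16, 6]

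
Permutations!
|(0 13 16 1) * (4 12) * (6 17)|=|(0 13 16 1)(4 12)(6 17)|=4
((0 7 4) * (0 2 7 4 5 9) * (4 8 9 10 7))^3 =((0 8 9)(2 4)(5 10 7))^3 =(10)(2 4)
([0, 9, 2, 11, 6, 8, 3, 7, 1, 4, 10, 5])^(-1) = [0, 8, 2, 6, 9, 11, 4, 7, 5, 1, 10, 3]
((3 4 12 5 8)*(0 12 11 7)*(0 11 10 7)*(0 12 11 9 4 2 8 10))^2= (0 12 10 9)(2 3 8)(4 11 5 7)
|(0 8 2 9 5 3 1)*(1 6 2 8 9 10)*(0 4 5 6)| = 9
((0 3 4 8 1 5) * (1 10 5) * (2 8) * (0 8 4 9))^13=(0 3 9)(2 4)(5 8 10)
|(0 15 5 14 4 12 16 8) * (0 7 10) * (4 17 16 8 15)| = 30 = |(0 4 12 8 7 10)(5 14 17 16 15)|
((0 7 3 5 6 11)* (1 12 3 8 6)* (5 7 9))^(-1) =((0 9 5 1 12 3 7 8 6 11))^(-1) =(0 11 6 8 7 3 12 1 5 9)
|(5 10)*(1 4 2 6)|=|(1 4 2 6)(5 10)|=4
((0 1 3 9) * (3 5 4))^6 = (9)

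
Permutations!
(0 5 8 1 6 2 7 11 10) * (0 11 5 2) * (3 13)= (0 2 7 5 8 1 6)(3 13)(10 11)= [2, 6, 7, 13, 4, 8, 0, 5, 1, 9, 11, 10, 12, 3]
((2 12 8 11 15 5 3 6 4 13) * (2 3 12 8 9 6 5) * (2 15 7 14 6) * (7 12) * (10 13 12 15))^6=(2 3 12 10 6 11 7)(4 15 14 8 5 9 13)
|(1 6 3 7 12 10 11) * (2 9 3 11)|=|(1 6 11)(2 9 3 7 12 10)|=6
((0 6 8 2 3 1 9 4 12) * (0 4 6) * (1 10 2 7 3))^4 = (12)(1 7)(2 8)(3 9)(6 10)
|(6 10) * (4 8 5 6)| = 5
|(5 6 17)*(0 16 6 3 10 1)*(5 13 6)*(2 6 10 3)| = 9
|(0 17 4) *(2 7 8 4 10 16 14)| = 9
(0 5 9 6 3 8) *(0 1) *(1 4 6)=[5, 0, 2, 8, 6, 9, 3, 7, 4, 1]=(0 5 9 1)(3 8 4 6)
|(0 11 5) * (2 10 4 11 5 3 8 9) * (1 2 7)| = |(0 5)(1 2 10 4 11 3 8 9 7)| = 18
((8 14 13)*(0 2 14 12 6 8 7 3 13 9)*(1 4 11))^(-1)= (0 9 14 2)(1 11 4)(3 7 13)(6 12 8)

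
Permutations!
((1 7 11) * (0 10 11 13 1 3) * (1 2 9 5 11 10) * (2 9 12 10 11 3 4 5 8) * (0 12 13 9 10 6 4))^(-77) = (0 8 11 9 10 7 13 1 2)(3 4 12 5 6)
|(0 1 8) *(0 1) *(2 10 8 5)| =|(1 5 2 10 8)| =5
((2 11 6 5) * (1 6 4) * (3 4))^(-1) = (1 4 3 11 2 5 6)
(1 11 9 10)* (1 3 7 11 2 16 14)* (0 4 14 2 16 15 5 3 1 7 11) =(0 4 14 7)(1 16 2 15 5 3 11 9 10) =[4, 16, 15, 11, 14, 3, 6, 0, 8, 10, 1, 9, 12, 13, 7, 5, 2]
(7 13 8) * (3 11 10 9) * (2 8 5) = (2 8 7 13 5)(3 11 10 9) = [0, 1, 8, 11, 4, 2, 6, 13, 7, 3, 9, 10, 12, 5]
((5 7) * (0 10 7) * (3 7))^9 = (0 5 7 3 10)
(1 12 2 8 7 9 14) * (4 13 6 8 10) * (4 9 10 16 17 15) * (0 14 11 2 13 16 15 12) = (0 14 1)(2 15 4 16 17 12 13 6 8 7 10 9 11) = [14, 0, 15, 3, 16, 5, 8, 10, 7, 11, 9, 2, 13, 6, 1, 4, 17, 12]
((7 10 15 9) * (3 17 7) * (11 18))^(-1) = (3 9 15 10 7 17)(11 18)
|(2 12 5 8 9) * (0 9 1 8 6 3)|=14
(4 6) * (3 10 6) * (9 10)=(3 9 10 6 4)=[0, 1, 2, 9, 3, 5, 4, 7, 8, 10, 6]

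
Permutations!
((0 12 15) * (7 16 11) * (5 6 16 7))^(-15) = (5 6 16 11)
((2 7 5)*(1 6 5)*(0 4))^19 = (0 4)(1 7 2 5 6)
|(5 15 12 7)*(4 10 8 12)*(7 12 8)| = |(4 10 7 5 15)| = 5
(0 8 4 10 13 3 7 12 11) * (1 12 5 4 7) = (0 8 7 5 4 10 13 3 1 12 11) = [8, 12, 2, 1, 10, 4, 6, 5, 7, 9, 13, 0, 11, 3]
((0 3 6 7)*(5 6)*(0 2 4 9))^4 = ((0 3 5 6 7 2 4 9))^4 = (0 7)(2 3)(4 5)(6 9)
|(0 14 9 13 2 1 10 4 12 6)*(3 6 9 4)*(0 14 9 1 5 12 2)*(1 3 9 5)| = 12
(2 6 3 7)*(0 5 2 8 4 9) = (0 5 2 6 3 7 8 4 9) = [5, 1, 6, 7, 9, 2, 3, 8, 4, 0]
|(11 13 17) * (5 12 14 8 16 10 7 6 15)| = 9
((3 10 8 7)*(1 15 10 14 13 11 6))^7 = (1 13 7 15 11 3 10 6 14 8)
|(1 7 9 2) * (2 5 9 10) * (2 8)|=|(1 7 10 8 2)(5 9)|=10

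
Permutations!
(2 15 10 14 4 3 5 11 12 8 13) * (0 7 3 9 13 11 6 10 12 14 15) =(0 7 3 5 6 10 15 12 8 11 14 4 9 13 2) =[7, 1, 0, 5, 9, 6, 10, 3, 11, 13, 15, 14, 8, 2, 4, 12]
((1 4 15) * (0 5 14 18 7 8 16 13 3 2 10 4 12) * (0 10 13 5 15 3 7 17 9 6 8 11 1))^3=(0 15)(1 4 13)(2 11 10)(3 7 12)(5 17 8 14 9 16 18 6)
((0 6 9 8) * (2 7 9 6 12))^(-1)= (0 8 9 7 2 12)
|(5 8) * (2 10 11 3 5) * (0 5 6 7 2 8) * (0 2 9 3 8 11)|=|(0 5 2 10)(3 6 7 9)(8 11)|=4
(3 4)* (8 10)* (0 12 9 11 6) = (0 12 9 11 6)(3 4)(8 10) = [12, 1, 2, 4, 3, 5, 0, 7, 10, 11, 8, 6, 9]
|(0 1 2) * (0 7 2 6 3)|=4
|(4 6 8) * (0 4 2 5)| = 6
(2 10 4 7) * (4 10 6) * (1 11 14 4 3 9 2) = (1 11 14 4 7)(2 6 3 9) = [0, 11, 6, 9, 7, 5, 3, 1, 8, 2, 10, 14, 12, 13, 4]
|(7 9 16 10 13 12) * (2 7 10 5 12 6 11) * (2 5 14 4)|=|(2 7 9 16 14 4)(5 12 10 13 6 11)|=6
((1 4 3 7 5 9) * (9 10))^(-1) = (1 9 10 5 7 3 4)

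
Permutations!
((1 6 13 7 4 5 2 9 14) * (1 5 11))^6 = ((1 6 13 7 4 11)(2 9 14 5))^6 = (2 14)(5 9)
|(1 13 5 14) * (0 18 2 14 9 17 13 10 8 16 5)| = 12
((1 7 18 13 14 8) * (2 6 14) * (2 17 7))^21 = ((1 2 6 14 8)(7 18 13 17))^21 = (1 2 6 14 8)(7 18 13 17)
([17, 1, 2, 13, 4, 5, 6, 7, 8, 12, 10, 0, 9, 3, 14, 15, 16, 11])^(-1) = (0 11 17)(3 13)(9 12)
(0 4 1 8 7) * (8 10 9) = (0 4 1 10 9 8 7) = [4, 10, 2, 3, 1, 5, 6, 0, 7, 8, 9]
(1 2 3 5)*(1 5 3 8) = [0, 2, 8, 3, 4, 5, 6, 7, 1] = (1 2 8)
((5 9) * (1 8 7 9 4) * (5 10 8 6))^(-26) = (1 5)(4 6)(7 10)(8 9)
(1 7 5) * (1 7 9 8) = (1 9 8)(5 7) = [0, 9, 2, 3, 4, 7, 6, 5, 1, 8]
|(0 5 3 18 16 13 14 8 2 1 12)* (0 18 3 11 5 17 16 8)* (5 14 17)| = 60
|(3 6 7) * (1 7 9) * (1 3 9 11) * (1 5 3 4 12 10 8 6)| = 11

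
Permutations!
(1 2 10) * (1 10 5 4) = (10)(1 2 5 4) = [0, 2, 5, 3, 1, 4, 6, 7, 8, 9, 10]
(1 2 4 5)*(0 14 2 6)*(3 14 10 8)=(0 10 8 3 14 2 4 5 1 6)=[10, 6, 4, 14, 5, 1, 0, 7, 3, 9, 8, 11, 12, 13, 2]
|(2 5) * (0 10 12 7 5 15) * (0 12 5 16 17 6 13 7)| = |(0 10 5 2 15 12)(6 13 7 16 17)| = 30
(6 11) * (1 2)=(1 2)(6 11)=[0, 2, 1, 3, 4, 5, 11, 7, 8, 9, 10, 6]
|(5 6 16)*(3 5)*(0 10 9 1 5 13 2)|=10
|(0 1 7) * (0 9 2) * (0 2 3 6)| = 6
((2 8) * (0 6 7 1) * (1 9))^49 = (0 1 9 7 6)(2 8)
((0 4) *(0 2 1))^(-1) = ((0 4 2 1))^(-1) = (0 1 2 4)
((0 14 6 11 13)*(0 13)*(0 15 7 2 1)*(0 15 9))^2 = (0 6 9 14 11)(1 7)(2 15)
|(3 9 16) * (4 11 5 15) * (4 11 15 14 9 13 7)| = 10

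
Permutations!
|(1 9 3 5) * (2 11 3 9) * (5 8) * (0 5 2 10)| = |(0 5 1 10)(2 11 3 8)| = 4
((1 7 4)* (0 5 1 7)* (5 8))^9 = ((0 8 5 1)(4 7))^9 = (0 8 5 1)(4 7)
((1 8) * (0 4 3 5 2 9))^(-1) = (0 9 2 5 3 4)(1 8) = ((0 4 3 5 2 9)(1 8))^(-1)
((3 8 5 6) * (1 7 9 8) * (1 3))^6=((1 7 9 8 5 6))^6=(9)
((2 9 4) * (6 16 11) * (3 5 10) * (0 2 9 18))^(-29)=((0 2 18)(3 5 10)(4 9)(6 16 11))^(-29)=(0 2 18)(3 5 10)(4 9)(6 16 11)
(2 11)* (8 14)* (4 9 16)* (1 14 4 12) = [0, 14, 11, 3, 9, 5, 6, 7, 4, 16, 10, 2, 1, 13, 8, 15, 12] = (1 14 8 4 9 16 12)(2 11)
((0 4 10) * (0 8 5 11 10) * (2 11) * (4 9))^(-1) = (0 4 9)(2 5 8 10 11)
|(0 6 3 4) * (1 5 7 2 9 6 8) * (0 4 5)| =|(0 8 1)(2 9 6 3 5 7)| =6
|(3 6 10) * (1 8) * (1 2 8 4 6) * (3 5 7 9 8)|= 10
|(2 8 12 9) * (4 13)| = |(2 8 12 9)(4 13)| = 4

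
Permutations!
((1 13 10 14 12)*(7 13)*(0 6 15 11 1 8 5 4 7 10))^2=((0 6 15 11 1 10 14 12 8 5 4 7 13))^2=(0 15 1 14 8 4 13 6 11 10 12 5 7)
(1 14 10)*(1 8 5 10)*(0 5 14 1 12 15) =(0 5 10 8 14 12 15) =[5, 1, 2, 3, 4, 10, 6, 7, 14, 9, 8, 11, 15, 13, 12, 0]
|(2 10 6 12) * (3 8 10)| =6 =|(2 3 8 10 6 12)|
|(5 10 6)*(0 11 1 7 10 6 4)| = |(0 11 1 7 10 4)(5 6)| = 6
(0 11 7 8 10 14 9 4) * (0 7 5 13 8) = (0 11 5 13 8 10 14 9 4 7) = [11, 1, 2, 3, 7, 13, 6, 0, 10, 4, 14, 5, 12, 8, 9]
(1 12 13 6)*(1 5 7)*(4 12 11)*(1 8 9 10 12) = (1 11 4)(5 7 8 9 10 12 13 6) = [0, 11, 2, 3, 1, 7, 5, 8, 9, 10, 12, 4, 13, 6]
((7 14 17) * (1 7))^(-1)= (1 17 14 7)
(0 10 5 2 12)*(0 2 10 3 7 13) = (0 3 7 13)(2 12)(5 10) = [3, 1, 12, 7, 4, 10, 6, 13, 8, 9, 5, 11, 2, 0]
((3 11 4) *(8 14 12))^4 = (3 11 4)(8 14 12)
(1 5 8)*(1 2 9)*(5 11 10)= (1 11 10 5 8 2 9)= [0, 11, 9, 3, 4, 8, 6, 7, 2, 1, 5, 10]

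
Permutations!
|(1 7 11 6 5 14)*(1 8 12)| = 8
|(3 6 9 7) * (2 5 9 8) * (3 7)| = 6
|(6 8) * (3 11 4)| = 6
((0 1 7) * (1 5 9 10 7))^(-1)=(0 7 10 9 5)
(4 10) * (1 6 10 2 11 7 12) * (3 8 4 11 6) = (1 3 8 4 2 6 10 11 7 12) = [0, 3, 6, 8, 2, 5, 10, 12, 4, 9, 11, 7, 1]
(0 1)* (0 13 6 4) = (0 1 13 6 4) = [1, 13, 2, 3, 0, 5, 4, 7, 8, 9, 10, 11, 12, 6]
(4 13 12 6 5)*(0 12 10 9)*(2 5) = (0 12 6 2 5 4 13 10 9) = [12, 1, 5, 3, 13, 4, 2, 7, 8, 0, 9, 11, 6, 10]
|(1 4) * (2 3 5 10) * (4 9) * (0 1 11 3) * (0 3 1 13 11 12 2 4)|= |(0 13 11 1 9)(2 3 5 10 4 12)|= 30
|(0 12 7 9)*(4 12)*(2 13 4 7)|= |(0 7 9)(2 13 4 12)|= 12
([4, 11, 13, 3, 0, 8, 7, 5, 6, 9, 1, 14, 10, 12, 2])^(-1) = [4, 10, 14, 3, 0, 7, 8, 6, 5, 9, 12, 1, 13, 2, 11]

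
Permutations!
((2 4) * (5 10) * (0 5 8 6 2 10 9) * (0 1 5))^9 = ((1 5 9)(2 4 10 8 6))^9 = (2 6 8 10 4)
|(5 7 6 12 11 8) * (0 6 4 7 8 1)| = 10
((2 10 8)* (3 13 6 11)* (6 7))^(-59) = ((2 10 8)(3 13 7 6 11))^(-59) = (2 10 8)(3 13 7 6 11)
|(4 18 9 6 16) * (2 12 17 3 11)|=|(2 12 17 3 11)(4 18 9 6 16)|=5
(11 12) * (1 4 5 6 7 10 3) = (1 4 5 6 7 10 3)(11 12) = [0, 4, 2, 1, 5, 6, 7, 10, 8, 9, 3, 12, 11]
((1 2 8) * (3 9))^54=(9)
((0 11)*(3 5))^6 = (11)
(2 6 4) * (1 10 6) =(1 10 6 4 2) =[0, 10, 1, 3, 2, 5, 4, 7, 8, 9, 6]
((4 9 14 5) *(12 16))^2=(16)(4 14)(5 9)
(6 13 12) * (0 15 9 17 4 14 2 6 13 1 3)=(0 15 9 17 4 14 2 6 1 3)(12 13)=[15, 3, 6, 0, 14, 5, 1, 7, 8, 17, 10, 11, 13, 12, 2, 9, 16, 4]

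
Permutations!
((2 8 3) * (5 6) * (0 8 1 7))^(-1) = (0 7 1 2 3 8)(5 6)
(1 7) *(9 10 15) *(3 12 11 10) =(1 7)(3 12 11 10 15 9) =[0, 7, 2, 12, 4, 5, 6, 1, 8, 3, 15, 10, 11, 13, 14, 9]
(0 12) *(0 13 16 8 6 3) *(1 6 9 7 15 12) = (0 1 6 3)(7 15 12 13 16 8 9) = [1, 6, 2, 0, 4, 5, 3, 15, 9, 7, 10, 11, 13, 16, 14, 12, 8]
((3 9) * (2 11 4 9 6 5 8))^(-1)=((2 11 4 9 3 6 5 8))^(-1)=(2 8 5 6 3 9 4 11)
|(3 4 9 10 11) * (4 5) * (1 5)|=7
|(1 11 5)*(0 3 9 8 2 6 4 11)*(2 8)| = 9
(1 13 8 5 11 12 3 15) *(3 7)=[0, 13, 2, 15, 4, 11, 6, 3, 5, 9, 10, 12, 7, 8, 14, 1]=(1 13 8 5 11 12 7 3 15)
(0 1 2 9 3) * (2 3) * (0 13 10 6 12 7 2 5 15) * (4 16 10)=(0 1 3 13 4 16 10 6 12 7 2 9 5 15)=[1, 3, 9, 13, 16, 15, 12, 2, 8, 5, 6, 11, 7, 4, 14, 0, 10]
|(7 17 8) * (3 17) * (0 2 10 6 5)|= 20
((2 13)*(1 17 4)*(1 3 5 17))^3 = ((2 13)(3 5 17 4))^3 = (2 13)(3 4 17 5)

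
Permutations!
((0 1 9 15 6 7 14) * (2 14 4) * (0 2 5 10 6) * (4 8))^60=(15)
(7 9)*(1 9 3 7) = [0, 9, 2, 7, 4, 5, 6, 3, 8, 1] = (1 9)(3 7)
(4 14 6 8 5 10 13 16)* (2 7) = (2 7)(4 14 6 8 5 10 13 16) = [0, 1, 7, 3, 14, 10, 8, 2, 5, 9, 13, 11, 12, 16, 6, 15, 4]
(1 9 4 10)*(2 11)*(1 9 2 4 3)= (1 2 11 4 10 9 3)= [0, 2, 11, 1, 10, 5, 6, 7, 8, 3, 9, 4]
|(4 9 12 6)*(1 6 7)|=6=|(1 6 4 9 12 7)|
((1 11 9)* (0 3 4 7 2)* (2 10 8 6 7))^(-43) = ((0 3 4 2)(1 11 9)(6 7 10 8))^(-43) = (0 3 4 2)(1 9 11)(6 7 10 8)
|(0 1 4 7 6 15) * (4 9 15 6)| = 4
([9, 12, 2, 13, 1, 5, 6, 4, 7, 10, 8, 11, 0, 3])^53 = [4, 8, 2, 13, 10, 5, 6, 9, 0, 1, 12, 11, 7, 3]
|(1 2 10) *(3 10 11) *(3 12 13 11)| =12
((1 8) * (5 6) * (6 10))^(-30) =((1 8)(5 10 6))^(-30) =(10)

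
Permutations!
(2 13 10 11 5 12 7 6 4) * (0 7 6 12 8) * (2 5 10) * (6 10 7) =(0 6 4 5 8)(2 13)(7 12 10 11) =[6, 1, 13, 3, 5, 8, 4, 12, 0, 9, 11, 7, 10, 2]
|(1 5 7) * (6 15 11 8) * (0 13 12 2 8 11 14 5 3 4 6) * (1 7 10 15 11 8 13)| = 84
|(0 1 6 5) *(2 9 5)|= |(0 1 6 2 9 5)|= 6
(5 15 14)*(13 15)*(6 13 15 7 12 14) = (5 15 6 13 7 12 14) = [0, 1, 2, 3, 4, 15, 13, 12, 8, 9, 10, 11, 14, 7, 5, 6]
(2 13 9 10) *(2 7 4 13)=[0, 1, 2, 3, 13, 5, 6, 4, 8, 10, 7, 11, 12, 9]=(4 13 9 10 7)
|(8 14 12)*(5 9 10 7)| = 12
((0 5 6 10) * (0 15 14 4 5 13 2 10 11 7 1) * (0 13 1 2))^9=(15)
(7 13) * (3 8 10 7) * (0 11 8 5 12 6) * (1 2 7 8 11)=[1, 2, 7, 5, 4, 12, 0, 13, 10, 9, 8, 11, 6, 3]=(0 1 2 7 13 3 5 12 6)(8 10)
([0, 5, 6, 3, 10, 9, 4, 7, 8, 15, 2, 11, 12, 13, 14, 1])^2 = [0, 9, 4, 3, 2, 15, 10, 7, 8, 1, 6, 11, 12, 13, 14, 5]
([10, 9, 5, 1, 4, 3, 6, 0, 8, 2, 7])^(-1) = [7, 3, 9, 5, 4, 2, 6, 10, 8, 1, 0]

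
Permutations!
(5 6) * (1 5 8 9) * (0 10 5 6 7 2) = (0 10 5 7 2)(1 6 8 9) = [10, 6, 0, 3, 4, 7, 8, 2, 9, 1, 5]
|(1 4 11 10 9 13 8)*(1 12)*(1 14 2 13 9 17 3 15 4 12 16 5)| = 24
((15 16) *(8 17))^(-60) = (17)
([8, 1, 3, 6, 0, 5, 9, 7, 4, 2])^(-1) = (0 4 8)(2 9 6 3)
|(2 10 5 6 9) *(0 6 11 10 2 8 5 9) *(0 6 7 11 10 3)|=4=|(0 7 11 3)(5 10 9 8)|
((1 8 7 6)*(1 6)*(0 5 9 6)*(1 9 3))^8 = ((0 5 3 1 8 7 9 6))^8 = (9)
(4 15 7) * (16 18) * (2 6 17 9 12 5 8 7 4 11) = [0, 1, 6, 3, 15, 8, 17, 11, 7, 12, 10, 2, 5, 13, 14, 4, 18, 9, 16] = (2 6 17 9 12 5 8 7 11)(4 15)(16 18)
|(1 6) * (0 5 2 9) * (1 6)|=|(0 5 2 9)|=4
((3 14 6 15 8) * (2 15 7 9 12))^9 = ((2 15 8 3 14 6 7 9 12))^9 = (15)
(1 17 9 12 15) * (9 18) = (1 17 18 9 12 15) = [0, 17, 2, 3, 4, 5, 6, 7, 8, 12, 10, 11, 15, 13, 14, 1, 16, 18, 9]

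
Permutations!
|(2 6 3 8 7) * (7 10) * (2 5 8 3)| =4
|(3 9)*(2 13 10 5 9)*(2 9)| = |(2 13 10 5)(3 9)| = 4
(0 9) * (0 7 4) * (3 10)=(0 9 7 4)(3 10)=[9, 1, 2, 10, 0, 5, 6, 4, 8, 7, 3]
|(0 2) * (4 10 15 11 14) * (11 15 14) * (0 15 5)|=|(0 2 15 5)(4 10 14)|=12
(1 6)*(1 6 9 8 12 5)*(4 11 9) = [0, 4, 2, 3, 11, 1, 6, 7, 12, 8, 10, 9, 5] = (1 4 11 9 8 12 5)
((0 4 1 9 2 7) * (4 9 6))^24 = ((0 9 2 7)(1 6 4))^24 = (9)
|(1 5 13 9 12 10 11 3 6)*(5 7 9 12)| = |(1 7 9 5 13 12 10 11 3 6)| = 10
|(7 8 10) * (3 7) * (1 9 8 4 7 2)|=|(1 9 8 10 3 2)(4 7)|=6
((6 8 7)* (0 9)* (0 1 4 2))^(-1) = ((0 9 1 4 2)(6 8 7))^(-1) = (0 2 4 1 9)(6 7 8)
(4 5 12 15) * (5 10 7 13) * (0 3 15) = (0 3 15 4 10 7 13 5 12) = [3, 1, 2, 15, 10, 12, 6, 13, 8, 9, 7, 11, 0, 5, 14, 4]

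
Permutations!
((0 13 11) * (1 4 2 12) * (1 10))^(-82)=(0 11 13)(1 12 4 10 2)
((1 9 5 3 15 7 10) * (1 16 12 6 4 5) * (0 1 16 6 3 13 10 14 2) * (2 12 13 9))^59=(0 2 1)(3 12 14 7 15)(4 16 6 9 10 5 13)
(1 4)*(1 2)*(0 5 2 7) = (0 5 2 1 4 7) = [5, 4, 1, 3, 7, 2, 6, 0]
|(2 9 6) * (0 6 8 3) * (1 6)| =7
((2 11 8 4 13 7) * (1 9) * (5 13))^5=(1 9)(2 13 4 11 7 5 8)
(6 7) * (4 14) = (4 14)(6 7) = [0, 1, 2, 3, 14, 5, 7, 6, 8, 9, 10, 11, 12, 13, 4]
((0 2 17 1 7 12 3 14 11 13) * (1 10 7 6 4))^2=(0 17 7 3 11)(1 4 6)(2 10 12 14 13)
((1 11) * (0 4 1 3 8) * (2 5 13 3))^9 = (13)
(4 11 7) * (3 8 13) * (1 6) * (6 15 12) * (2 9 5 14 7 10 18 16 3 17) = (1 15 12 6)(2 9 5 14 7 4 11 10 18 16 3 8 13 17) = [0, 15, 9, 8, 11, 14, 1, 4, 13, 5, 18, 10, 6, 17, 7, 12, 3, 2, 16]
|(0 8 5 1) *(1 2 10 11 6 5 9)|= 20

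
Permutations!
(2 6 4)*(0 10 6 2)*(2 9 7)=(0 10 6 4)(2 9 7)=[10, 1, 9, 3, 0, 5, 4, 2, 8, 7, 6]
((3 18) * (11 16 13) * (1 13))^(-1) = ((1 13 11 16)(3 18))^(-1) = (1 16 11 13)(3 18)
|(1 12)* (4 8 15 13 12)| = 6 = |(1 4 8 15 13 12)|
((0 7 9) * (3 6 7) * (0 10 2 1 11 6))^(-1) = ((0 3)(1 11 6 7 9 10 2))^(-1) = (0 3)(1 2 10 9 7 6 11)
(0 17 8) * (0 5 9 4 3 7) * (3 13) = (0 17 8 5 9 4 13 3 7) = [17, 1, 2, 7, 13, 9, 6, 0, 5, 4, 10, 11, 12, 3, 14, 15, 16, 8]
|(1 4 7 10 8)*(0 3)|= |(0 3)(1 4 7 10 8)|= 10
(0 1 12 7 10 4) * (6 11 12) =(0 1 6 11 12 7 10 4) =[1, 6, 2, 3, 0, 5, 11, 10, 8, 9, 4, 12, 7]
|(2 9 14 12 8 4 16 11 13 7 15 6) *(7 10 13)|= |(2 9 14 12 8 4 16 11 7 15 6)(10 13)|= 22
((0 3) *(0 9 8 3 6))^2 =((0 6)(3 9 8))^2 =(3 8 9)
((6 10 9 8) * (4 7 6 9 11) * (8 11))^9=(4 6 8 11 7 10 9)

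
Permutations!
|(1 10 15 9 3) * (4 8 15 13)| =|(1 10 13 4 8 15 9 3)| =8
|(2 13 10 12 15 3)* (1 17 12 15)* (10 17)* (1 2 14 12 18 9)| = |(1 10 15 3 14 12 2 13 17 18 9)| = 11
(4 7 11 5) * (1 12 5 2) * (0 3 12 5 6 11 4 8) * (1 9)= (0 3 12 6 11 2 9 1 5 8)(4 7)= [3, 5, 9, 12, 7, 8, 11, 4, 0, 1, 10, 2, 6]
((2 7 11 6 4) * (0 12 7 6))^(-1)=(0 11 7 12)(2 4 6)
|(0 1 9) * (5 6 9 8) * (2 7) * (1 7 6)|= 15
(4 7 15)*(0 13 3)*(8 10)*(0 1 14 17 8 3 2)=(0 13 2)(1 14 17 8 10 3)(4 7 15)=[13, 14, 0, 1, 7, 5, 6, 15, 10, 9, 3, 11, 12, 2, 17, 4, 16, 8]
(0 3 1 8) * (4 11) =[3, 8, 2, 1, 11, 5, 6, 7, 0, 9, 10, 4] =(0 3 1 8)(4 11)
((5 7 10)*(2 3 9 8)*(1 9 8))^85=(1 9)(2 3 8)(5 7 10)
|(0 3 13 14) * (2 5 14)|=|(0 3 13 2 5 14)|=6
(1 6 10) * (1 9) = [0, 6, 2, 3, 4, 5, 10, 7, 8, 1, 9] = (1 6 10 9)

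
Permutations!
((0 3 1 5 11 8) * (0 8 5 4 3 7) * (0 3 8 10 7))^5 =((1 4 8 10 7 3)(5 11))^5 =(1 3 7 10 8 4)(5 11)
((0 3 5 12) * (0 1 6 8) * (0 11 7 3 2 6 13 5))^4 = ((0 2 6 8 11 7 3)(1 13 5 12))^4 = (13)(0 11 2 7 6 3 8)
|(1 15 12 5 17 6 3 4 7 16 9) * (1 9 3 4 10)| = |(1 15 12 5 17 6 4 7 16 3 10)| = 11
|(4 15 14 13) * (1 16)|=4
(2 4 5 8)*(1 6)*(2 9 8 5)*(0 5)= (0 5)(1 6)(2 4)(8 9)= [5, 6, 4, 3, 2, 0, 1, 7, 9, 8]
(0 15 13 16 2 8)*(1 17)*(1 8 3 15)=(0 1 17 8)(2 3 15 13 16)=[1, 17, 3, 15, 4, 5, 6, 7, 0, 9, 10, 11, 12, 16, 14, 13, 2, 8]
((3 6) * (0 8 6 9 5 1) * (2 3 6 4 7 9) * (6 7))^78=((0 8 4 6 7 9 5 1)(2 3))^78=(0 5 7 4)(1 9 6 8)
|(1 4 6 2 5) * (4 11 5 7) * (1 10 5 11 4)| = |(11)(1 4 6 2 7)(5 10)| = 10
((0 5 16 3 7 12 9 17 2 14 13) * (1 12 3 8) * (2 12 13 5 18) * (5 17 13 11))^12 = (0 17)(1 5 8 11 16)(2 9)(12 18)(13 14)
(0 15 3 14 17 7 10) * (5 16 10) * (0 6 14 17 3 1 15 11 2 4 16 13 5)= [11, 15, 4, 17, 16, 13, 14, 0, 8, 9, 6, 2, 12, 5, 3, 1, 10, 7]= (0 11 2 4 16 10 6 14 3 17 7)(1 15)(5 13)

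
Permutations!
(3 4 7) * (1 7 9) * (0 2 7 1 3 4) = (0 2 7 4 9 3) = [2, 1, 7, 0, 9, 5, 6, 4, 8, 3]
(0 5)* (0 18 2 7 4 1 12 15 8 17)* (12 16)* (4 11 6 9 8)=[5, 16, 7, 3, 1, 18, 9, 11, 17, 8, 10, 6, 15, 13, 14, 4, 12, 0, 2]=(0 5 18 2 7 11 6 9 8 17)(1 16 12 15 4)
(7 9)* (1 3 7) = [0, 3, 2, 7, 4, 5, 6, 9, 8, 1] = (1 3 7 9)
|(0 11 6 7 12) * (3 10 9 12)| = 8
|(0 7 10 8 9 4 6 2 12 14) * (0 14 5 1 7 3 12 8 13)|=|(14)(0 3 12 5 1 7 10 13)(2 8 9 4 6)|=40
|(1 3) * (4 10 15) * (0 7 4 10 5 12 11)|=|(0 7 4 5 12 11)(1 3)(10 15)|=6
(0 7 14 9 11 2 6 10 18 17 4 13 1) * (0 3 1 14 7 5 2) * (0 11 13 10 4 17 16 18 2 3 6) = (0 5 3 1 6 4 10 2)(9 13 14)(16 18) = [5, 6, 0, 1, 10, 3, 4, 7, 8, 13, 2, 11, 12, 14, 9, 15, 18, 17, 16]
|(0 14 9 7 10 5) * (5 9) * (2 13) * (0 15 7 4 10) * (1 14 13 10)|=11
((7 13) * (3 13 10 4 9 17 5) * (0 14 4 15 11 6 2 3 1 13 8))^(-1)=(0 8 3 2 6 11 15 10 7 13 1 5 17 9 4 14)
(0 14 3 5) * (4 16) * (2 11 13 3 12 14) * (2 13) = (0 13 3 5)(2 11)(4 16)(12 14) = [13, 1, 11, 5, 16, 0, 6, 7, 8, 9, 10, 2, 14, 3, 12, 15, 4]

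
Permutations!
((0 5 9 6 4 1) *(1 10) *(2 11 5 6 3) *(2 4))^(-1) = (0 1 10 4 3 9 5 11 2 6)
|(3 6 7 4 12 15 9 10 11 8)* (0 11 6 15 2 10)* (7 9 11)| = |(0 7 4 12 2 10 6 9)(3 15 11 8)| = 8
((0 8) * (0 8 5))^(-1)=(8)(0 5)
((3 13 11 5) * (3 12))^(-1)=((3 13 11 5 12))^(-1)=(3 12 5 11 13)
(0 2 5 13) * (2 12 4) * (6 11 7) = (0 12 4 2 5 13)(6 11 7) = [12, 1, 5, 3, 2, 13, 11, 6, 8, 9, 10, 7, 4, 0]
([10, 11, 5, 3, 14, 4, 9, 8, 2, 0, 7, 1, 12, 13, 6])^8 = [6, 1, 7, 3, 2, 8, 4, 0, 10, 14, 9, 11, 12, 13, 5]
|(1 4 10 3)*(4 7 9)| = 6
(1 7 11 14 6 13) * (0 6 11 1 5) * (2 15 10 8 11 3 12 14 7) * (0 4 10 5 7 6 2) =[2, 0, 15, 12, 10, 4, 13, 1, 11, 9, 8, 6, 14, 7, 3, 5] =(0 2 15 5 4 10 8 11 6 13 7 1)(3 12 14)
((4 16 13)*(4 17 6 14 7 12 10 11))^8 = (4 10 7 6 13)(11 12 14 17 16)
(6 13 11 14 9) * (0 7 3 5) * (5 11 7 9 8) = (0 9 6 13 7 3 11 14 8 5) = [9, 1, 2, 11, 4, 0, 13, 3, 5, 6, 10, 14, 12, 7, 8]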